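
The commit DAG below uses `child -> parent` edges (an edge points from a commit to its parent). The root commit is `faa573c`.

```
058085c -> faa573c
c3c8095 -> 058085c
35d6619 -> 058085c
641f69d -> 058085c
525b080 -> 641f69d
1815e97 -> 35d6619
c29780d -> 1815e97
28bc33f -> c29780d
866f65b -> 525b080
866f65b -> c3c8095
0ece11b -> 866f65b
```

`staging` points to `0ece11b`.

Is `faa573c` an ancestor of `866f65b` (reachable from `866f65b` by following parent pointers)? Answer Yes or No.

Ancestors of 866f65b (commits reachable by following parents): {058085c, 525b080, 641f69d, 866f65b, c3c8095, faa573c}.
faa573c is in that set, so it is an ancestor of 866f65b.

Yes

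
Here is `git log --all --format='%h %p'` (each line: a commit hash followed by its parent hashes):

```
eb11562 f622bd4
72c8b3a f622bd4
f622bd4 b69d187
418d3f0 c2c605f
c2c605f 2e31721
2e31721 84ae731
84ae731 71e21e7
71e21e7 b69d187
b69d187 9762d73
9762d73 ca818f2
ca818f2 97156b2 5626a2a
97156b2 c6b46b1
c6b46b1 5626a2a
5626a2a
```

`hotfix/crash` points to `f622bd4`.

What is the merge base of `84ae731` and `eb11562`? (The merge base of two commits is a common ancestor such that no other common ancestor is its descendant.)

Ancestors of 84ae731: {5626a2a, 71e21e7, 84ae731, 97156b2, 9762d73, b69d187, c6b46b1, ca818f2}.
Ancestors of eb11562: {5626a2a, 97156b2, 9762d73, b69d187, c6b46b1, ca818f2, eb11562, f622bd4}.
Common ancestors: {5626a2a, 97156b2, 9762d73, b69d187, c6b46b1, ca818f2}.
Among these, b69d187 is not an ancestor of any other common ancestor — it is the merge base.

b69d187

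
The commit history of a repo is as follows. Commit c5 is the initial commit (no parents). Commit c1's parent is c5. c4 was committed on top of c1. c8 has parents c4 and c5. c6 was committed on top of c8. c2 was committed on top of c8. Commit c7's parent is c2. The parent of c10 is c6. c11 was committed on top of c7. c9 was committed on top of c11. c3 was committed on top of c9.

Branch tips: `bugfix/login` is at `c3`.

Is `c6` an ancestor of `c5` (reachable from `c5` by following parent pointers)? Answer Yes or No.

No

Ancestors of c5: {c5}.
c6 is not in that set, so it is not an ancestor of c5.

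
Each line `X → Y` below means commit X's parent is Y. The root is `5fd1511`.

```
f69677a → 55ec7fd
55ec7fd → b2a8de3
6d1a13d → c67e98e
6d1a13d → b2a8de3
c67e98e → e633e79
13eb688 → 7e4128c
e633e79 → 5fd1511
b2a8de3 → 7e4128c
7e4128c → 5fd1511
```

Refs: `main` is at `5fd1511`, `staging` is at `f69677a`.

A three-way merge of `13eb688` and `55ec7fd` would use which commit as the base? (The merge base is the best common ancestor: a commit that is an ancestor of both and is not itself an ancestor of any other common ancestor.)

7e4128c

Ancestors of 13eb688: {13eb688, 5fd1511, 7e4128c}.
Ancestors of 55ec7fd: {55ec7fd, 5fd1511, 7e4128c, b2a8de3}.
Common ancestors: {5fd1511, 7e4128c}.
Among these, 7e4128c is not an ancestor of any other common ancestor — it is the merge base.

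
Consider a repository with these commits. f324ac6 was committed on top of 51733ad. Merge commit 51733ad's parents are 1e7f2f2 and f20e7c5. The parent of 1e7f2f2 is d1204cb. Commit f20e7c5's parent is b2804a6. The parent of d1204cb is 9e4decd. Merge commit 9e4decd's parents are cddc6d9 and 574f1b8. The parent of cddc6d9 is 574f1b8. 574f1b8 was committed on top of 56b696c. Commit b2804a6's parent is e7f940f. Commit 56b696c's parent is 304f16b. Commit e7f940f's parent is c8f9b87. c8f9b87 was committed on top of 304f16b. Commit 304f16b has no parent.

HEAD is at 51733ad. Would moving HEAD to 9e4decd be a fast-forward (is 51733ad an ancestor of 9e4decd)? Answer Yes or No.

No

A fast-forward from 51733ad to 9e4decd is possible iff 51733ad is an ancestor of 9e4decd.
Ancestors of 9e4decd: {304f16b, 56b696c, 574f1b8, 9e4decd, cddc6d9}.
51733ad is not among them, so fast-forward is not possible.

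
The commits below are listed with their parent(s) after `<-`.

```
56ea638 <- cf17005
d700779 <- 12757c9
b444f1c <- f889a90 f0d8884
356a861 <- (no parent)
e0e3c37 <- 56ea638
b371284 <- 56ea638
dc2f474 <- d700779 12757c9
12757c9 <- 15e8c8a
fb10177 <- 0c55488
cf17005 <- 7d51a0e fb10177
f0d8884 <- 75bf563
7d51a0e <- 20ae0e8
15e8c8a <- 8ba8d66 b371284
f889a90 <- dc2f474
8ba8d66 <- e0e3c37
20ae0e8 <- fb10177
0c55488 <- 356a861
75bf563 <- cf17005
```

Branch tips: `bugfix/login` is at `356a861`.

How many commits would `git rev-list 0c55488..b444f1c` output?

Reachable from b444f1c: {0c55488, 12757c9, 15e8c8a, 20ae0e8, 356a861, 56ea638, 75bf563, 7d51a0e, 8ba8d66, b371284, b444f1c, cf17005, d700779, dc2f474, e0e3c37, f0d8884, f889a90, fb10177}.
Reachable from 0c55488: {0c55488, 356a861}.
In b444f1c's history but not 0c55488's: {12757c9, 15e8c8a, 20ae0e8, 56ea638, 75bf563, 7d51a0e, 8ba8d66, b371284, b444f1c, cf17005, d700779, dc2f474, e0e3c37, f0d8884, f889a90, fb10177} — 16 commits.

16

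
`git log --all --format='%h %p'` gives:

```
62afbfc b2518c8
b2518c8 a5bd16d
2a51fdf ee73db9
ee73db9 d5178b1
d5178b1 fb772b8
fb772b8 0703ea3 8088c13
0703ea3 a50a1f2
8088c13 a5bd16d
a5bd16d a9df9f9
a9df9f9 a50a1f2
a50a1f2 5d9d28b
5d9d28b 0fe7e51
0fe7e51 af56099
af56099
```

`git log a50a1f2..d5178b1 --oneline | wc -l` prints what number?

Reachable from d5178b1: {0703ea3, 0fe7e51, 5d9d28b, 8088c13, a50a1f2, a5bd16d, a9df9f9, af56099, d5178b1, fb772b8}.
Reachable from a50a1f2: {0fe7e51, 5d9d28b, a50a1f2, af56099}.
In d5178b1's history but not a50a1f2's: {0703ea3, 8088c13, a5bd16d, a9df9f9, d5178b1, fb772b8} — 6 commits.

6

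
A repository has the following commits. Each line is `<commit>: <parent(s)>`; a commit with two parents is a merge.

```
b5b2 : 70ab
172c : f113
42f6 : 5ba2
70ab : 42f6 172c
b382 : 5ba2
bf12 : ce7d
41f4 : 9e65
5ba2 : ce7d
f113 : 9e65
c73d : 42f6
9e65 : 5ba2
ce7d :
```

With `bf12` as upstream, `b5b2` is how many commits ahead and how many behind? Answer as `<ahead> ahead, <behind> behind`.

Reachable from b5b2: {172c, 42f6, 5ba2, 70ab, 9e65, b5b2, ce7d, f113}.
Reachable from bf12: {bf12, ce7d}.
Only in b5b2's history (ahead): {172c, 42f6, 5ba2, 70ab, 9e65, b5b2, f113} — 7.
Only in bf12's history (behind): {bf12} — 1.

7 ahead, 1 behind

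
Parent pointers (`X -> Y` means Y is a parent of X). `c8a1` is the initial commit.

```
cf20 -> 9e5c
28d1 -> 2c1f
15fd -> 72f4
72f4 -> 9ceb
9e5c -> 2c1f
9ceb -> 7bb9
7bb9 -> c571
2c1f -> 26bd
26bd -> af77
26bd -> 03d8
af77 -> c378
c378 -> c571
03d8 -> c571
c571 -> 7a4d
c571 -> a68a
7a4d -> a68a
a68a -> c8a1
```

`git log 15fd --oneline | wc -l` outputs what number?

Walking parent pointers from 15fd: reachable set = {15fd, 72f4, 7a4d, 7bb9, 9ceb, a68a, c571, c8a1}.
That is 8 commits.

8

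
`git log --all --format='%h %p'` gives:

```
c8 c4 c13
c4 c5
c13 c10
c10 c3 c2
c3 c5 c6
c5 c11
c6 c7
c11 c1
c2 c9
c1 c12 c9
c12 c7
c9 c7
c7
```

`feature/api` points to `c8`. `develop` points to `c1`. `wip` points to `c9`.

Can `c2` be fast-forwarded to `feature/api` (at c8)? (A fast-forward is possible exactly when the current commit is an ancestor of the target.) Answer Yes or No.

Yes

A fast-forward from c2 to c8 is possible iff c2 is an ancestor of c8.
Ancestors of c8: {c1, c10, c11, c12, c13, c2, c3, c4, c5, c6, c7, c8, c9}.
c2 is among them, so fast-forward is possible.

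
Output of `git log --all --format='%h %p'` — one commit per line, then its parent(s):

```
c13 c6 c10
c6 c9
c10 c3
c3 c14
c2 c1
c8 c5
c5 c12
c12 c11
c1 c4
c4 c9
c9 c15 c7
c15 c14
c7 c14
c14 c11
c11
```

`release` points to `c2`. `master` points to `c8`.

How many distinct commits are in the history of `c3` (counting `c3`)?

Walking parent pointers from c3: reachable set = {c11, c14, c3}.
That is 3 commits.

3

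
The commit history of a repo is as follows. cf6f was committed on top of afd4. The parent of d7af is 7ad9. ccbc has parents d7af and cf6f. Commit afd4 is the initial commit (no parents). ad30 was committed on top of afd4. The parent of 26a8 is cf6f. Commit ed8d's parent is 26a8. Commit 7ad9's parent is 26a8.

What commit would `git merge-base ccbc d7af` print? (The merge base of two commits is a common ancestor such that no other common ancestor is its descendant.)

Ancestors of ccbc: {26a8, 7ad9, afd4, ccbc, cf6f, d7af}.
Ancestors of d7af: {26a8, 7ad9, afd4, cf6f, d7af}.
Common ancestors: {26a8, 7ad9, afd4, cf6f, d7af}.
Among these, d7af is not an ancestor of any other common ancestor — it is the merge base.

d7af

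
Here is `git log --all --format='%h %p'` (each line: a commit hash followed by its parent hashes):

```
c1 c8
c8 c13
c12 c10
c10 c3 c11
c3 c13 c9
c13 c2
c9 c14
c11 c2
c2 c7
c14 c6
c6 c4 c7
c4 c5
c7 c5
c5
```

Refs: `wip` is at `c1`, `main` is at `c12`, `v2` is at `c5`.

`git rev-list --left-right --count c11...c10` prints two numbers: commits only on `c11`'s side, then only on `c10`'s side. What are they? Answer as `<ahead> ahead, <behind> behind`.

0 ahead, 7 behind

Reachable from c11: {c11, c2, c5, c7}.
Reachable from c10: {c10, c11, c13, c14, c2, c3, c4, c5, c6, c7, c9}.
Only in c11's history (ahead): {} — 0.
Only in c10's history (behind): {c10, c13, c14, c3, c4, c6, c9} — 7.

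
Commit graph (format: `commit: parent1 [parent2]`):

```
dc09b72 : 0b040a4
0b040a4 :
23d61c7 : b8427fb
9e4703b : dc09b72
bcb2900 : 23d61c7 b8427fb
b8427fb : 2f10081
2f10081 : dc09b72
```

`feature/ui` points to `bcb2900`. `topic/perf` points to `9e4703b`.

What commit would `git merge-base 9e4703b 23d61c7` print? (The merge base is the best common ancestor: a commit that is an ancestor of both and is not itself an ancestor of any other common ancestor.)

Ancestors of 9e4703b: {0b040a4, 9e4703b, dc09b72}.
Ancestors of 23d61c7: {0b040a4, 23d61c7, 2f10081, b8427fb, dc09b72}.
Common ancestors: {0b040a4, dc09b72}.
Among these, dc09b72 is not an ancestor of any other common ancestor — it is the merge base.

dc09b72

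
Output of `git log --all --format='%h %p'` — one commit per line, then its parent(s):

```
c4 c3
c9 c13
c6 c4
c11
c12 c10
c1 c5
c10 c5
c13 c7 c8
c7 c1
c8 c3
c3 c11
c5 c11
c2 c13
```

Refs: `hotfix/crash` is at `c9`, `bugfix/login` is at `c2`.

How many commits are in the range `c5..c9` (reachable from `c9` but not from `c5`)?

6

Reachable from c9: {c1, c11, c13, c3, c5, c7, c8, c9}.
Reachable from c5: {c11, c5}.
In c9's history but not c5's: {c1, c13, c3, c7, c8, c9} — 6 commits.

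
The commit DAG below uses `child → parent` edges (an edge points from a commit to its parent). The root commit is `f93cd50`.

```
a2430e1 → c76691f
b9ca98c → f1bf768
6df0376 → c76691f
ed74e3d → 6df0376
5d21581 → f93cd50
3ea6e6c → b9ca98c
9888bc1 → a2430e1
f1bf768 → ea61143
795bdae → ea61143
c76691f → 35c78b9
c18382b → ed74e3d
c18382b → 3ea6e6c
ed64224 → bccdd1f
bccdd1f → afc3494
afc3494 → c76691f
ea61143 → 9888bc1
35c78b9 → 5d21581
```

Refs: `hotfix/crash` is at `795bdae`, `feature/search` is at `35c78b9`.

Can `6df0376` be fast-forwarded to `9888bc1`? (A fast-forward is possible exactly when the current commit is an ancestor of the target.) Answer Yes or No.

No

A fast-forward from 6df0376 to 9888bc1 is possible iff 6df0376 is an ancestor of 9888bc1.
Ancestors of 9888bc1: {35c78b9, 5d21581, 9888bc1, a2430e1, c76691f, f93cd50}.
6df0376 is not among them, so fast-forward is not possible.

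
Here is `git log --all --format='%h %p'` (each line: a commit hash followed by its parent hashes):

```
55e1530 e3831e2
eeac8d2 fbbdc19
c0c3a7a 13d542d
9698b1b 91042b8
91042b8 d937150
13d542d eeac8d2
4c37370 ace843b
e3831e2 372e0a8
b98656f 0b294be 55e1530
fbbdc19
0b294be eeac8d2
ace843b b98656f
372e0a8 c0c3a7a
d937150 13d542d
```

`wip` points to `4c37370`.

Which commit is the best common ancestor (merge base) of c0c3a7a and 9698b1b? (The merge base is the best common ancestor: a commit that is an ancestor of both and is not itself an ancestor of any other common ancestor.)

13d542d

Ancestors of c0c3a7a: {13d542d, c0c3a7a, eeac8d2, fbbdc19}.
Ancestors of 9698b1b: {13d542d, 91042b8, 9698b1b, d937150, eeac8d2, fbbdc19}.
Common ancestors: {13d542d, eeac8d2, fbbdc19}.
Among these, 13d542d is not an ancestor of any other common ancestor — it is the merge base.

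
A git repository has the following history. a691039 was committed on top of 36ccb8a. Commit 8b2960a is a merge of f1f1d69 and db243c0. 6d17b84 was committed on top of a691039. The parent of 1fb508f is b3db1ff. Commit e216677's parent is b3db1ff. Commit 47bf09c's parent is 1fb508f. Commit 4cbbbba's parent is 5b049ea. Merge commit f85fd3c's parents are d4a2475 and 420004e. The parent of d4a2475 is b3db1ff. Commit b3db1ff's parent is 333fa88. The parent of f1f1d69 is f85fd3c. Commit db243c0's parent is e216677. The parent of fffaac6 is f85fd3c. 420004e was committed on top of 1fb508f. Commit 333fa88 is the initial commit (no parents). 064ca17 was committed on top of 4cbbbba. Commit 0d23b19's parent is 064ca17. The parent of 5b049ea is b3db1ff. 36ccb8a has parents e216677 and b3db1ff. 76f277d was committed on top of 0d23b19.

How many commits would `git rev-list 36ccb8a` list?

4

Walking parent pointers from 36ccb8a: reachable set = {333fa88, 36ccb8a, b3db1ff, e216677}.
That is 4 commits.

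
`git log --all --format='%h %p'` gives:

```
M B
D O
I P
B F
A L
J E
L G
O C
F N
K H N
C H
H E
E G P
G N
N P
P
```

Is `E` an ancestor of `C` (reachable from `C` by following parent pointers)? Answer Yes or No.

Ancestors of C (commits reachable by following parents): {C, E, G, H, N, P}.
E is in that set, so it is an ancestor of C.

Yes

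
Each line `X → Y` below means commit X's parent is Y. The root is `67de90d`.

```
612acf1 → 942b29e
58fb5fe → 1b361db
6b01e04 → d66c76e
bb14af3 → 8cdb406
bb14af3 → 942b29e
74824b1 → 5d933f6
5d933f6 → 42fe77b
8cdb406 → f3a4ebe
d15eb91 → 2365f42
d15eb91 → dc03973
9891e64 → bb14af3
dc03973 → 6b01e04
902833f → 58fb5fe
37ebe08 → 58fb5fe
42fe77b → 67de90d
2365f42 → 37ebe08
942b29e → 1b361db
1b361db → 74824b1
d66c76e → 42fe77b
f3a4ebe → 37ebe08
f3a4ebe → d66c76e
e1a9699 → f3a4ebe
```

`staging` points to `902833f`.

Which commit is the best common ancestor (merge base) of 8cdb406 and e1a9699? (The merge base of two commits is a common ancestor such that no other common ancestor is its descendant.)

f3a4ebe

Ancestors of 8cdb406: {1b361db, 37ebe08, 42fe77b, 58fb5fe, 5d933f6, 67de90d, 74824b1, 8cdb406, d66c76e, f3a4ebe}.
Ancestors of e1a9699: {1b361db, 37ebe08, 42fe77b, 58fb5fe, 5d933f6, 67de90d, 74824b1, d66c76e, e1a9699, f3a4ebe}.
Common ancestors: {1b361db, 37ebe08, 42fe77b, 58fb5fe, 5d933f6, 67de90d, 74824b1, d66c76e, f3a4ebe}.
Among these, f3a4ebe is not an ancestor of any other common ancestor — it is the merge base.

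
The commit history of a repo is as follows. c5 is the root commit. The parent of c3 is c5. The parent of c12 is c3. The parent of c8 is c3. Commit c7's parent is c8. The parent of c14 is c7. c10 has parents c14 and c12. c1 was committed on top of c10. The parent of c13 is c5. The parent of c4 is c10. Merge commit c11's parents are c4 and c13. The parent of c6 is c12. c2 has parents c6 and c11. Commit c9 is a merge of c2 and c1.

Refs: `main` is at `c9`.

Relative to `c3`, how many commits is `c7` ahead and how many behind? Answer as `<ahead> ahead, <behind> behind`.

Reachable from c7: {c3, c5, c7, c8}.
Reachable from c3: {c3, c5}.
Only in c7's history (ahead): {c7, c8} — 2.
Only in c3's history (behind): {} — 0.

2 ahead, 0 behind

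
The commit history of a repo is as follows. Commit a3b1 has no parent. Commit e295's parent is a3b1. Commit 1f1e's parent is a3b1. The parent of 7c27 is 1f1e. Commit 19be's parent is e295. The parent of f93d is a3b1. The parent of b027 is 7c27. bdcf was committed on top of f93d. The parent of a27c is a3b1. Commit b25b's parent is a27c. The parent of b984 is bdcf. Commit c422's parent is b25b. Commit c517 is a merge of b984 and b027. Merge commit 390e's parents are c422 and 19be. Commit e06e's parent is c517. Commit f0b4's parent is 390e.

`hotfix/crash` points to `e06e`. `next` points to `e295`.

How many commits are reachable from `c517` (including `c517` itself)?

Walking parent pointers from c517: reachable set = {1f1e, 7c27, a3b1, b027, b984, bdcf, c517, f93d}.
That is 8 commits.

8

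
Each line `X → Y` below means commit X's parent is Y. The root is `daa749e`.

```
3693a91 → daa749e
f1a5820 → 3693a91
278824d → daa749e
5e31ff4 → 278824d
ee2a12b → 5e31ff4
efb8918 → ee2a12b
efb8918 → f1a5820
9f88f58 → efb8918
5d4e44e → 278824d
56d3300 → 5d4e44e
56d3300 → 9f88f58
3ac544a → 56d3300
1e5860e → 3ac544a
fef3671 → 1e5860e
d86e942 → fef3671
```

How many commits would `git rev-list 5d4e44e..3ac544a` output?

8

Reachable from 3ac544a: {278824d, 3693a91, 3ac544a, 56d3300, 5d4e44e, 5e31ff4, 9f88f58, daa749e, ee2a12b, efb8918, f1a5820}.
Reachable from 5d4e44e: {278824d, 5d4e44e, daa749e}.
In 3ac544a's history but not 5d4e44e's: {3693a91, 3ac544a, 56d3300, 5e31ff4, 9f88f58, ee2a12b, efb8918, f1a5820} — 8 commits.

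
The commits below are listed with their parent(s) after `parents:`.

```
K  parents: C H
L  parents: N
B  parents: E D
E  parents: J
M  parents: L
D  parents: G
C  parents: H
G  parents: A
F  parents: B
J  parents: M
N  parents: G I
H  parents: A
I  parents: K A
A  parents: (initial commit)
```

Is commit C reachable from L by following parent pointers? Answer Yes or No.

Ancestors of L (commits reachable by following parents): {A, C, G, H, I, K, L, N}.
C is in that set, so it is an ancestor of L.

Yes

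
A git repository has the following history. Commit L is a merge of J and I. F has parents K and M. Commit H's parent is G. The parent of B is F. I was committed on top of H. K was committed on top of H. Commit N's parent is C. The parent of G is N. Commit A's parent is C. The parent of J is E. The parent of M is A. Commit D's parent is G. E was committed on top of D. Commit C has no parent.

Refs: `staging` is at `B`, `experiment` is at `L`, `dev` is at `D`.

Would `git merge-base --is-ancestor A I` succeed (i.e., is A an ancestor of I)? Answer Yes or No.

No

Ancestors of I: {C, G, H, I, N}.
A is not in that set, so it is not an ancestor of I.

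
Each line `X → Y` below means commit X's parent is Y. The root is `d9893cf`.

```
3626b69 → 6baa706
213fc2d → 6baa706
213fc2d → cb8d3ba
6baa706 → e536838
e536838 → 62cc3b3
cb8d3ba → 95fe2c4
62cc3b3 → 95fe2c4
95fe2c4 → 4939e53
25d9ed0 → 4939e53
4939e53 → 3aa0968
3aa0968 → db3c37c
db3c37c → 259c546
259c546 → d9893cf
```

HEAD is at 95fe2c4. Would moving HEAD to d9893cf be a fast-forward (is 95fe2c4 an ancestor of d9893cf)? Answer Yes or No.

A fast-forward from 95fe2c4 to d9893cf is possible iff 95fe2c4 is an ancestor of d9893cf.
Ancestors of d9893cf: {d9893cf}.
95fe2c4 is not among them, so fast-forward is not possible.

No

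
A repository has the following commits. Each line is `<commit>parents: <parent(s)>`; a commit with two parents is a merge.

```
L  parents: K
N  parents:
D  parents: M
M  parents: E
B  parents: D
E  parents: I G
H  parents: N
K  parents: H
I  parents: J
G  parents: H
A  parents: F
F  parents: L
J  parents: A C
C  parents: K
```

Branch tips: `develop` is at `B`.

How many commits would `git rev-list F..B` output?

Reachable from B: {A, B, C, D, E, F, G, H, I, J, K, L, M, N}.
Reachable from F: {F, H, K, L, N}.
In B's history but not F's: {A, B, C, D, E, G, I, J, M} — 9 commits.

9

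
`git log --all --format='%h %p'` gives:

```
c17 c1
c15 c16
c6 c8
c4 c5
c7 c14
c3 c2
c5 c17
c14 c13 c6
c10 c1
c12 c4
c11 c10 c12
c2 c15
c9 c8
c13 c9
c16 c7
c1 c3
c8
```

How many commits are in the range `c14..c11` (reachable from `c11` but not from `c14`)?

Reachable from c11: {c1, c10, c11, c12, c13, c14, c15, c16, c17, c2, c3, c4, c5, c6, c7, c8, c9}.
Reachable from c14: {c13, c14, c6, c8, c9}.
In c11's history but not c14's: {c1, c10, c11, c12, c15, c16, c17, c2, c3, c4, c5, c7} — 12 commits.

12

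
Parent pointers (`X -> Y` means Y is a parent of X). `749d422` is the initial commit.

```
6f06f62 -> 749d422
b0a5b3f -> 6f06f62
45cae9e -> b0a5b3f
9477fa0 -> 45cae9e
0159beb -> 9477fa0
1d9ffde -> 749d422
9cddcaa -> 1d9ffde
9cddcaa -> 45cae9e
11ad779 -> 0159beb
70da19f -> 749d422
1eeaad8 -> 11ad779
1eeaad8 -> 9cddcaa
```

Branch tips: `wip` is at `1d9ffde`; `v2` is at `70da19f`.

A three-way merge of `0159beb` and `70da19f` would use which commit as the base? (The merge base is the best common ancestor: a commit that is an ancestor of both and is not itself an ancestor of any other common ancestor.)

Ancestors of 0159beb: {0159beb, 45cae9e, 6f06f62, 749d422, 9477fa0, b0a5b3f}.
Ancestors of 70da19f: {70da19f, 749d422}.
Common ancestors: {749d422}.
The only common ancestor is 749d422, so it is the merge base.

749d422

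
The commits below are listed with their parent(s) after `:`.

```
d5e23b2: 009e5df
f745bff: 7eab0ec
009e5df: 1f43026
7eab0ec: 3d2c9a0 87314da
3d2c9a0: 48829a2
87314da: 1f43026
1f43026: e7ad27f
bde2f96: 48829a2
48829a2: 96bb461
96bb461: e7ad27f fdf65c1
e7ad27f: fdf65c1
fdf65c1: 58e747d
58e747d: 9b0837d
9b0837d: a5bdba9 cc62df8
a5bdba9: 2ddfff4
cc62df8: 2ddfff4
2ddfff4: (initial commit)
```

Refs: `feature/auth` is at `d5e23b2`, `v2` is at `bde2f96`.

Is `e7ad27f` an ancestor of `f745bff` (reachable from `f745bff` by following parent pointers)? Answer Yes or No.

Yes

Ancestors of f745bff (commits reachable by following parents): {1f43026, 2ddfff4, 3d2c9a0, 48829a2, 58e747d, 7eab0ec, 87314da, 96bb461, 9b0837d, a5bdba9, cc62df8, e7ad27f, f745bff, fdf65c1}.
e7ad27f is in that set, so it is an ancestor of f745bff.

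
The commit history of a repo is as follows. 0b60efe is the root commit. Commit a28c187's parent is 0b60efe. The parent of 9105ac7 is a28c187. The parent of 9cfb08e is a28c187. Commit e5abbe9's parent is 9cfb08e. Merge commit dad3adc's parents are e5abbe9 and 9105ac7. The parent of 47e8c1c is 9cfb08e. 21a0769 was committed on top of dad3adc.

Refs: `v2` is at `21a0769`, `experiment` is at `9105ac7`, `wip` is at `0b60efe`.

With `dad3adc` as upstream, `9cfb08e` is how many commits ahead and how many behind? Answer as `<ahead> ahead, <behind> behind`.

Reachable from 9cfb08e: {0b60efe, 9cfb08e, a28c187}.
Reachable from dad3adc: {0b60efe, 9105ac7, 9cfb08e, a28c187, dad3adc, e5abbe9}.
Only in 9cfb08e's history (ahead): {} — 0.
Only in dad3adc's history (behind): {9105ac7, dad3adc, e5abbe9} — 3.

0 ahead, 3 behind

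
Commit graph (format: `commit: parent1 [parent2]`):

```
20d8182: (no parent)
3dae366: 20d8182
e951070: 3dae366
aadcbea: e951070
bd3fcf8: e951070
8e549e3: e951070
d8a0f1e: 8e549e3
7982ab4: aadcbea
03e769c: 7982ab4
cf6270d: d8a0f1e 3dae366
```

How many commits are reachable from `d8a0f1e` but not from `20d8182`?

4

Reachable from d8a0f1e: {20d8182, 3dae366, 8e549e3, d8a0f1e, e951070}.
Reachable from 20d8182: {20d8182}.
In d8a0f1e's history but not 20d8182's: {3dae366, 8e549e3, d8a0f1e, e951070} — 4 commits.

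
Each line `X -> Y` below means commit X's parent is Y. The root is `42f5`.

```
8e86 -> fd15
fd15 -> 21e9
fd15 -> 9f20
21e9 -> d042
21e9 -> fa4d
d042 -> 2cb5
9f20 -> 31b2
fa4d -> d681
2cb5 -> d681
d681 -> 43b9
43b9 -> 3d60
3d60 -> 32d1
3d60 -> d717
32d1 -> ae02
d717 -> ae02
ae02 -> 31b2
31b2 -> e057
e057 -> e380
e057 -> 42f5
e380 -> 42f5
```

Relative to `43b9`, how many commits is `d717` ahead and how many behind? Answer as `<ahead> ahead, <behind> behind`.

Reachable from d717: {31b2, 42f5, ae02, d717, e057, e380}.
Reachable from 43b9: {31b2, 32d1, 3d60, 42f5, 43b9, ae02, d717, e057, e380}.
Only in d717's history (ahead): {} — 0.
Only in 43b9's history (behind): {32d1, 3d60, 43b9} — 3.

0 ahead, 3 behind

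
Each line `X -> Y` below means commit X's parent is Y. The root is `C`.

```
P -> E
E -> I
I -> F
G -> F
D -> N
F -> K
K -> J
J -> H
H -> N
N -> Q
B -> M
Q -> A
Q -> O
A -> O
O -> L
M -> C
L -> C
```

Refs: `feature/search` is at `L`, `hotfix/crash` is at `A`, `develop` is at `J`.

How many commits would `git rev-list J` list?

8

Walking parent pointers from J: reachable set = {A, C, H, J, L, N, O, Q}.
That is 8 commits.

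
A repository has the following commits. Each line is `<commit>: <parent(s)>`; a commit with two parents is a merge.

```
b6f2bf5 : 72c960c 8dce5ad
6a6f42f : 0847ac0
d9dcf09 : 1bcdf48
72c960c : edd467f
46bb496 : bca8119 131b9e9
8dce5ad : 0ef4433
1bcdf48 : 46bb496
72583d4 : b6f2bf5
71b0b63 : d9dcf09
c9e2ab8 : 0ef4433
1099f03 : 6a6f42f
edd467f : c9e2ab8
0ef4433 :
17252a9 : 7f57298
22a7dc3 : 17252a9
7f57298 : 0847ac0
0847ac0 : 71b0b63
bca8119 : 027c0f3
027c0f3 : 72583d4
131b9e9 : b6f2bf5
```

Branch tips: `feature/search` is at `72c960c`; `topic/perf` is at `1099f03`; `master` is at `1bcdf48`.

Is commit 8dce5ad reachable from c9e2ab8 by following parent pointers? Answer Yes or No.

Ancestors of c9e2ab8: {0ef4433, c9e2ab8}.
8dce5ad is not in that set, so it is not an ancestor of c9e2ab8.

No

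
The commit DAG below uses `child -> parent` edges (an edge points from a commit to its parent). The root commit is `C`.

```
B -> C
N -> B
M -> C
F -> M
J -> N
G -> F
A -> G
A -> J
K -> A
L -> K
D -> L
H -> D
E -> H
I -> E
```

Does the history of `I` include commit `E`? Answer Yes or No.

Ancestors of I (commits reachable by following parents): {A, B, C, D, E, F, G, H, I, J, K, L, M, N}.
E is in that set, so it is an ancestor of I.

Yes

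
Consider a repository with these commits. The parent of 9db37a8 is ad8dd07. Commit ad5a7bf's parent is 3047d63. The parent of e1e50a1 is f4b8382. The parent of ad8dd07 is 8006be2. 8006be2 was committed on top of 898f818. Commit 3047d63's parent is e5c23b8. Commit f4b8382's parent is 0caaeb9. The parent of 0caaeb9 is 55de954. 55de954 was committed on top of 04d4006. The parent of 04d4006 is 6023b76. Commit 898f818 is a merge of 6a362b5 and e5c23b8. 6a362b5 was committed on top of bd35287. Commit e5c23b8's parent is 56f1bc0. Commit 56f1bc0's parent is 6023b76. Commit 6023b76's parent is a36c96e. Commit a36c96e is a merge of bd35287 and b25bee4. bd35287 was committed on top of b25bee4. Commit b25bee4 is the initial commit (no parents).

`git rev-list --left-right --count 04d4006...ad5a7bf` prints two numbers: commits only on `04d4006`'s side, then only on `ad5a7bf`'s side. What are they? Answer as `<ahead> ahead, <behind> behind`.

1 ahead, 4 behind

Reachable from 04d4006: {04d4006, 6023b76, a36c96e, b25bee4, bd35287}.
Reachable from ad5a7bf: {3047d63, 56f1bc0, 6023b76, a36c96e, ad5a7bf, b25bee4, bd35287, e5c23b8}.
Only in 04d4006's history (ahead): {04d4006} — 1.
Only in ad5a7bf's history (behind): {3047d63, 56f1bc0, ad5a7bf, e5c23b8} — 4.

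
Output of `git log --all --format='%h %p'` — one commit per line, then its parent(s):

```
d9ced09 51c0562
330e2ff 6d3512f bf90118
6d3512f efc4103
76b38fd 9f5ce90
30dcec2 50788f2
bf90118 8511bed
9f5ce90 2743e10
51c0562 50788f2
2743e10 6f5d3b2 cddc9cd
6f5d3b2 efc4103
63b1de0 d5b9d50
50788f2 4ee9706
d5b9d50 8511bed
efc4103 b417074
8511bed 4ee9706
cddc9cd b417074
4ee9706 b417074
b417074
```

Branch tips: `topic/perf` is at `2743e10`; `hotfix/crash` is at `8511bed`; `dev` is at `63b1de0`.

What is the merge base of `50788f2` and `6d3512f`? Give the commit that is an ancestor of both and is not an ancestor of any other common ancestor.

b417074

Ancestors of 50788f2: {4ee9706, 50788f2, b417074}.
Ancestors of 6d3512f: {6d3512f, b417074, efc4103}.
Common ancestors: {b417074}.
The only common ancestor is b417074, so it is the merge base.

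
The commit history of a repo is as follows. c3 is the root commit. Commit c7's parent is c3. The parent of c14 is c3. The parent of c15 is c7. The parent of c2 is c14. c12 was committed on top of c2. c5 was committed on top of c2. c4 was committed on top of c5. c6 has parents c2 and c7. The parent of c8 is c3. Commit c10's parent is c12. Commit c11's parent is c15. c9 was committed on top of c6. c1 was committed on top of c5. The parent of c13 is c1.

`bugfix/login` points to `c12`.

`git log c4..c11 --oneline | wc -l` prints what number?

Reachable from c11: {c11, c15, c3, c7}.
Reachable from c4: {c14, c2, c3, c4, c5}.
In c11's history but not c4's: {c11, c15, c7} — 3 commits.

3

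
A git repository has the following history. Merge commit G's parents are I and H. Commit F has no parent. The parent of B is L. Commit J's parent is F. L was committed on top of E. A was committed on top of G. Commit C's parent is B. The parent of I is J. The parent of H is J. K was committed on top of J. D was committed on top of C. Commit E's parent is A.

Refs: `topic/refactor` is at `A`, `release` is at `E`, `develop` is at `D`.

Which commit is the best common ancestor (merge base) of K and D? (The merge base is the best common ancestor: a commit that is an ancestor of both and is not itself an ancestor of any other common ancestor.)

Ancestors of K: {F, J, K}.
Ancestors of D: {A, B, C, D, E, F, G, H, I, J, L}.
Common ancestors: {F, J}.
Among these, J is not an ancestor of any other common ancestor — it is the merge base.

J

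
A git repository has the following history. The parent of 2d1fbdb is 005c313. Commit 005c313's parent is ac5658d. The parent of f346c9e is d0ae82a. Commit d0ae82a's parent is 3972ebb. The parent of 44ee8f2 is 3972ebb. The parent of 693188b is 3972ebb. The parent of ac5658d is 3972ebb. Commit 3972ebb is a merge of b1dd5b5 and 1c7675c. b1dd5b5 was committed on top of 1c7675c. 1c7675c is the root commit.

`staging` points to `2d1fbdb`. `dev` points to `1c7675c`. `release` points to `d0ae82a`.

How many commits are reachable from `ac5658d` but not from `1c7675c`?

Reachable from ac5658d: {1c7675c, 3972ebb, ac5658d, b1dd5b5}.
Reachable from 1c7675c: {1c7675c}.
In ac5658d's history but not 1c7675c's: {3972ebb, ac5658d, b1dd5b5} — 3 commits.

3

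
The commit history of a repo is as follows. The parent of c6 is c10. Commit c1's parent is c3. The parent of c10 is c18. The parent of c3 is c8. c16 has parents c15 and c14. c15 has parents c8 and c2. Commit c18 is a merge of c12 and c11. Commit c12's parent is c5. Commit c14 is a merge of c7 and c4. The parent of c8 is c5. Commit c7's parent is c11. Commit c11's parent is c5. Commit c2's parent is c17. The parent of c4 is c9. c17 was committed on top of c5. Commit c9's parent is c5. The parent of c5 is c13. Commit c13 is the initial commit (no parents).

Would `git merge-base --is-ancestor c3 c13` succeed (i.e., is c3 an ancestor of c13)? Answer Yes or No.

No

Ancestors of c13: {c13}.
c3 is not in that set, so it is not an ancestor of c13.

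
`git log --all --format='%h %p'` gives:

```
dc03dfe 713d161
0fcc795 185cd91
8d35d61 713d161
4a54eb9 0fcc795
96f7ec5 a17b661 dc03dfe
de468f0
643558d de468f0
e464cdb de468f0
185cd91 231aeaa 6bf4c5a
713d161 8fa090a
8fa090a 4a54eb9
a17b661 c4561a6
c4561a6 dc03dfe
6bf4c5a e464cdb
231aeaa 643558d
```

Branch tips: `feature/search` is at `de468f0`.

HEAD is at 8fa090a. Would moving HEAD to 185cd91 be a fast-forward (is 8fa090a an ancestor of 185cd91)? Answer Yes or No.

No

A fast-forward from 8fa090a to 185cd91 is possible iff 8fa090a is an ancestor of 185cd91.
Ancestors of 185cd91: {185cd91, 231aeaa, 643558d, 6bf4c5a, de468f0, e464cdb}.
8fa090a is not among them, so fast-forward is not possible.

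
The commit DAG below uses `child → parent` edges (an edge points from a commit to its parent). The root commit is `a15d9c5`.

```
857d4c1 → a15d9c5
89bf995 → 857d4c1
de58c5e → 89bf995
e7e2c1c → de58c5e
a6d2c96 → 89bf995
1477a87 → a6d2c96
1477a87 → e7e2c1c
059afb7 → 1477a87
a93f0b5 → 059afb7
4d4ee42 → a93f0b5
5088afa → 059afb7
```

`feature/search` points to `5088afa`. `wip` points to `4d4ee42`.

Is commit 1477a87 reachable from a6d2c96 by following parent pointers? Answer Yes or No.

Ancestors of a6d2c96: {857d4c1, 89bf995, a15d9c5, a6d2c96}.
1477a87 is not in that set, so it is not an ancestor of a6d2c96.

No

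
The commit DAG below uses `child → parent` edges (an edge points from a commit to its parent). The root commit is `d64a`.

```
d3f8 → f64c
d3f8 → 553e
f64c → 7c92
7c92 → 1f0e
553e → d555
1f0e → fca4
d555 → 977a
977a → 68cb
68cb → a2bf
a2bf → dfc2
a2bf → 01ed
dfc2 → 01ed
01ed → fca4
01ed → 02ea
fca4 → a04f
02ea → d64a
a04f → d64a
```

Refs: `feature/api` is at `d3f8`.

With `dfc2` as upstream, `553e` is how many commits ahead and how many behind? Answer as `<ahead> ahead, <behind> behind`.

Reachable from 553e: {01ed, 02ea, 553e, 68cb, 977a, a04f, a2bf, d555, d64a, dfc2, fca4}.
Reachable from dfc2: {01ed, 02ea, a04f, d64a, dfc2, fca4}.
Only in 553e's history (ahead): {553e, 68cb, 977a, a2bf, d555} — 5.
Only in dfc2's history (behind): {} — 0.

5 ahead, 0 behind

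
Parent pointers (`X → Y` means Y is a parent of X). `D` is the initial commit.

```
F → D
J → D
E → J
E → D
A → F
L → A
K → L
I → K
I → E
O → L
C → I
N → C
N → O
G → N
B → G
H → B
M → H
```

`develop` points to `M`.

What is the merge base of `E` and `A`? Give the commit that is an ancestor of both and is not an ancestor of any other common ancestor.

D

Ancestors of E: {D, E, J}.
Ancestors of A: {A, D, F}.
Common ancestors: {D}.
The only common ancestor is D, so it is the merge base.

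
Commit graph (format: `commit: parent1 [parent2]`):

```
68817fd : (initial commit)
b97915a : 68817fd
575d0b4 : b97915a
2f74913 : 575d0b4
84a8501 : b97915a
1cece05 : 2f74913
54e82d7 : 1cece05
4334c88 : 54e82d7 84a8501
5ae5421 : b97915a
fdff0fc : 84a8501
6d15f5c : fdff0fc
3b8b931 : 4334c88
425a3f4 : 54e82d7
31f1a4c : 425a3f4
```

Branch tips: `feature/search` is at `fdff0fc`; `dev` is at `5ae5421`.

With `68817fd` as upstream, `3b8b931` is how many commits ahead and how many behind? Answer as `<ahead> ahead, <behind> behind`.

8 ahead, 0 behind

Reachable from 3b8b931: {1cece05, 2f74913, 3b8b931, 4334c88, 54e82d7, 575d0b4, 68817fd, 84a8501, b97915a}.
Reachable from 68817fd: {68817fd}.
Only in 3b8b931's history (ahead): {1cece05, 2f74913, 3b8b931, 4334c88, 54e82d7, 575d0b4, 84a8501, b97915a} — 8.
Only in 68817fd's history (behind): {} — 0.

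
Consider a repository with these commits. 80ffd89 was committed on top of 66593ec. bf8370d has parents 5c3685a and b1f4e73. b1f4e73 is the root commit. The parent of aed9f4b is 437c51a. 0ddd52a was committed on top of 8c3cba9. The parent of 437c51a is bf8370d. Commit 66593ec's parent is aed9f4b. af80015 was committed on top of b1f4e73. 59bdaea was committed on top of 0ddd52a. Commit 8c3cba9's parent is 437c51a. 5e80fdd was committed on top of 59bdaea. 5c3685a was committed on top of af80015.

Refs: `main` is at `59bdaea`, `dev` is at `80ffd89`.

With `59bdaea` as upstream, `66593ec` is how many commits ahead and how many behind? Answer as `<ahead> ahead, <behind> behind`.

Reachable from 66593ec: {437c51a, 5c3685a, 66593ec, aed9f4b, af80015, b1f4e73, bf8370d}.
Reachable from 59bdaea: {0ddd52a, 437c51a, 59bdaea, 5c3685a, 8c3cba9, af80015, b1f4e73, bf8370d}.
Only in 66593ec's history (ahead): {66593ec, aed9f4b} — 2.
Only in 59bdaea's history (behind): {0ddd52a, 59bdaea, 8c3cba9} — 3.

2 ahead, 3 behind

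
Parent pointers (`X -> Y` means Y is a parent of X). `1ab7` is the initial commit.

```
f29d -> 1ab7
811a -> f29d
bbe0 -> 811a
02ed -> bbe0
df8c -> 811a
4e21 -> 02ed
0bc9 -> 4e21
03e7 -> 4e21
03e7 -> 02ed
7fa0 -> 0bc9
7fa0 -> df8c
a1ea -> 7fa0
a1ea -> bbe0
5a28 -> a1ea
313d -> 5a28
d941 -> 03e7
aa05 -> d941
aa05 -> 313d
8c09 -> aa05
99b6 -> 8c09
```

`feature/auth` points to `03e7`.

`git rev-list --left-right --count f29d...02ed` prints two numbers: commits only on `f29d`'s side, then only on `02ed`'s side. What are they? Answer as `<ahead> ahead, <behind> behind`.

Reachable from f29d: {1ab7, f29d}.
Reachable from 02ed: {02ed, 1ab7, 811a, bbe0, f29d}.
Only in f29d's history (ahead): {} — 0.
Only in 02ed's history (behind): {02ed, 811a, bbe0} — 3.

0 ahead, 3 behind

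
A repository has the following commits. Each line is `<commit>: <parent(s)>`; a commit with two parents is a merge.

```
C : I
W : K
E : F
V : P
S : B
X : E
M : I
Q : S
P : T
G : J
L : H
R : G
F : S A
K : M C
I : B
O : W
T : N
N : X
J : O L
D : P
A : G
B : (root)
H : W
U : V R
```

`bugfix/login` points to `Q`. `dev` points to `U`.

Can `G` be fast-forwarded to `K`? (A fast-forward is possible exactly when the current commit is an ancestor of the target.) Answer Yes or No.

A fast-forward from G to K is possible iff G is an ancestor of K.
Ancestors of K: {B, C, I, K, M}.
G is not among them, so fast-forward is not possible.

No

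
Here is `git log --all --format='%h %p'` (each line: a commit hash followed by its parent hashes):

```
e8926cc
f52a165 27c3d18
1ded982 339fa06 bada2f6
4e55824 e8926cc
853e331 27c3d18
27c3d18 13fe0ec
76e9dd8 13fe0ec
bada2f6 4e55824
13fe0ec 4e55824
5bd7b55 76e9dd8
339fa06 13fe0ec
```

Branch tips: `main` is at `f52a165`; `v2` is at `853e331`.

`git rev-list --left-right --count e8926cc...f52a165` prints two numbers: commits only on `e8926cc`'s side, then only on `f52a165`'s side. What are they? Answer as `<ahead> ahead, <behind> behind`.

0 ahead, 4 behind

Reachable from e8926cc: {e8926cc}.
Reachable from f52a165: {13fe0ec, 27c3d18, 4e55824, e8926cc, f52a165}.
Only in e8926cc's history (ahead): {} — 0.
Only in f52a165's history (behind): {13fe0ec, 27c3d18, 4e55824, f52a165} — 4.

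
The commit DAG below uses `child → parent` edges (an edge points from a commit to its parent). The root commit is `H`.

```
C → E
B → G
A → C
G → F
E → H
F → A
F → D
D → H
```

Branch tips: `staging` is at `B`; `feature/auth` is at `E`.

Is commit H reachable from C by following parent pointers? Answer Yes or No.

Yes

Ancestors of C (commits reachable by following parents): {C, E, H}.
H is in that set, so it is an ancestor of C.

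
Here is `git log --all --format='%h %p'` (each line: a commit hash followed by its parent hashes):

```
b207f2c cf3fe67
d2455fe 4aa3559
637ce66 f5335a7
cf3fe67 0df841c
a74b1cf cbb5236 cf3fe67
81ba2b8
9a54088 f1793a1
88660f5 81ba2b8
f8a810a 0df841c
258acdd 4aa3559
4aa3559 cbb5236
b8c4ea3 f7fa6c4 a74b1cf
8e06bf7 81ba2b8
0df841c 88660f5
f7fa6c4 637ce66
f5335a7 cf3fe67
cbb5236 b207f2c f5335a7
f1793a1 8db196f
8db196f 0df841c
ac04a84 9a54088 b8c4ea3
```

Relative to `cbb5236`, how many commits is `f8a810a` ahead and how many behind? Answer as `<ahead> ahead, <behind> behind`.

1 ahead, 4 behind

Reachable from f8a810a: {0df841c, 81ba2b8, 88660f5, f8a810a}.
Reachable from cbb5236: {0df841c, 81ba2b8, 88660f5, b207f2c, cbb5236, cf3fe67, f5335a7}.
Only in f8a810a's history (ahead): {f8a810a} — 1.
Only in cbb5236's history (behind): {b207f2c, cbb5236, cf3fe67, f5335a7} — 4.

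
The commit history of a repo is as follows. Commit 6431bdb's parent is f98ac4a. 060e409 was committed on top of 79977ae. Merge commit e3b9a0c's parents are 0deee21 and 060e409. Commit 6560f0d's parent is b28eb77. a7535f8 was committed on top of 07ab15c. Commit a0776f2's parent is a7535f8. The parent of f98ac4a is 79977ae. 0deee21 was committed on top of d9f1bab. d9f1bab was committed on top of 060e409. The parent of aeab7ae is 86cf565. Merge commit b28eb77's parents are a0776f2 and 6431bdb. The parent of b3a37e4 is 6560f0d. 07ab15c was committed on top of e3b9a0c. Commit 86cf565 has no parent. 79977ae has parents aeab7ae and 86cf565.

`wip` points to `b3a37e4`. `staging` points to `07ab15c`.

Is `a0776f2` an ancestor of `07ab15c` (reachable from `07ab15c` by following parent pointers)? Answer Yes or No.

Ancestors of 07ab15c: {060e409, 07ab15c, 0deee21, 79977ae, 86cf565, aeab7ae, d9f1bab, e3b9a0c}.
a0776f2 is not in that set, so it is not an ancestor of 07ab15c.

No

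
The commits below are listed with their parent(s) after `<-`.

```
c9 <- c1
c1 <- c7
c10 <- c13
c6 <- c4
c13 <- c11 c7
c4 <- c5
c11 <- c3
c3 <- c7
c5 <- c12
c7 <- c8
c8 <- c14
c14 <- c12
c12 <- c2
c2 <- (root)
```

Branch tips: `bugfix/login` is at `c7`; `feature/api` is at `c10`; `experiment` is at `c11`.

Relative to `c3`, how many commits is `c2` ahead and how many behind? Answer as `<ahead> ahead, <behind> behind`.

Reachable from c2: {c2}.
Reachable from c3: {c12, c14, c2, c3, c7, c8}.
Only in c2's history (ahead): {} — 0.
Only in c3's history (behind): {c12, c14, c3, c7, c8} — 5.

0 ahead, 5 behind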